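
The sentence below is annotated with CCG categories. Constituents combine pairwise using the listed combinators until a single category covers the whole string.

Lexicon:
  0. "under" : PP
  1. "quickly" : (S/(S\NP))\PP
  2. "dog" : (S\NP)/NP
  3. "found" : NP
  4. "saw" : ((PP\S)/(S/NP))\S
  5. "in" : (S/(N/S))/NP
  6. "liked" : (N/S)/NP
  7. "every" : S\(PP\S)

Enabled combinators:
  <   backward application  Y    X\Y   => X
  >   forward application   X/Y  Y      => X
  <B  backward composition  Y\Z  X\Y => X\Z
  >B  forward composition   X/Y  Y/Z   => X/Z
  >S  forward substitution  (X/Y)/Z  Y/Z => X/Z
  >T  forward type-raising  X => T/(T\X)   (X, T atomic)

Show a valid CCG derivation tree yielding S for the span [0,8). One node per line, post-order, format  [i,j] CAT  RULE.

[0,1] PP  lex  "under"
[1,2] (S/(S\NP))\PP  lex  "quickly"
[0,2] S/(S\NP)  <  k=1
[2,3] (S\NP)/NP  lex  "dog"
[3,4] NP  lex  "found"
[2,4] S\NP  >  k=3
[0,4] S  >  k=2
[4,5] ((PP\S)/(S/NP))\S  lex  "saw"
[0,5] (PP\S)/(S/NP)  <  k=4
[5,6] (S/(N/S))/NP  lex  "in"
[6,7] (N/S)/NP  lex  "liked"
[5,7] S/NP  >S  k=6
[0,7] PP\S  >  k=5
[7,8] S\(PP\S)  lex  "every"
[0,8] S  <  k=7

[0,8] S   <
  [0,7] PP\S   >
    [0,5] (PP\S)/(S/NP)   <
      [0,4] S   >
        [0,2] S/(S\NP)   <
          [0,1] "under" : PP
          [1,2] "quickly" : (S/(S\NP))\PP
        [2,4] S\NP   >
          [2,3] "dog" : (S\NP)/NP
          [3,4] "found" : NP
      [4,5] "saw" : ((PP\S)/(S/NP))\S
    [5,7] S/NP   >S
      [5,6] "in" : (S/(N/S))/NP
      [6,7] "liked" : (N/S)/NP
  [7,8] "every" : S\(PP\S)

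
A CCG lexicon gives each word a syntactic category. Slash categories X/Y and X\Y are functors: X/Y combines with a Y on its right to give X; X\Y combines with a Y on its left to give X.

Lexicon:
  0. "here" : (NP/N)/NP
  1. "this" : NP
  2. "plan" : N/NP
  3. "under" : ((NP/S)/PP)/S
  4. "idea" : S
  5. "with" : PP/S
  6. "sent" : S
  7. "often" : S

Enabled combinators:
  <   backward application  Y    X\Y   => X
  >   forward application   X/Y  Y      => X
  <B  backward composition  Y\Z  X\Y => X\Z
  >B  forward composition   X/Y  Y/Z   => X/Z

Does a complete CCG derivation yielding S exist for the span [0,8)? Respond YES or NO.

NO

(NP/N)/NP NP N/NP ((NP/S)/PP)/S S PP/S S S
CKY chart[0,8] = {NP}; S ∉ chart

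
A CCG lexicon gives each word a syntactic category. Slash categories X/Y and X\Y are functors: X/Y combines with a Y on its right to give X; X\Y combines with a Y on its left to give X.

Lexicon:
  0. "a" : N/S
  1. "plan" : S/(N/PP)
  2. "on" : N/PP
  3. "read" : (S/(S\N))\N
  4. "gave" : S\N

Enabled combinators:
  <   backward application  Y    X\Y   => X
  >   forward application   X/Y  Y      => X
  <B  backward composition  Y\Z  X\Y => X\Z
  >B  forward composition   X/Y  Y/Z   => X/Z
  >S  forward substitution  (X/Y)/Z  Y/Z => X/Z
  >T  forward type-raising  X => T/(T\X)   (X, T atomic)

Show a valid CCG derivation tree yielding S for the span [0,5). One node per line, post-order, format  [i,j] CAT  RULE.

[0,1] N/S  lex  "a"
[1,2] S/(N/PP)  lex  "plan"
[2,3] N/PP  lex  "on"
[1,3] S  >  k=2
[0,3] N  >  k=1
[3,4] (S/(S\N))\N  lex  "read"
[0,4] S/(S\N)  <  k=3
[4,5] S\N  lex  "gave"
[0,5] S  >  k=4

[0,5] S   >
  [0,4] S/(S\N)   <
    [0,3] N   >
      [0,1] "a" : N/S
      [1,3] S   >
        [1,2] "plan" : S/(N/PP)
        [2,3] "on" : N/PP
    [3,4] "read" : (S/(S\N))\N
  [4,5] "gave" : S\N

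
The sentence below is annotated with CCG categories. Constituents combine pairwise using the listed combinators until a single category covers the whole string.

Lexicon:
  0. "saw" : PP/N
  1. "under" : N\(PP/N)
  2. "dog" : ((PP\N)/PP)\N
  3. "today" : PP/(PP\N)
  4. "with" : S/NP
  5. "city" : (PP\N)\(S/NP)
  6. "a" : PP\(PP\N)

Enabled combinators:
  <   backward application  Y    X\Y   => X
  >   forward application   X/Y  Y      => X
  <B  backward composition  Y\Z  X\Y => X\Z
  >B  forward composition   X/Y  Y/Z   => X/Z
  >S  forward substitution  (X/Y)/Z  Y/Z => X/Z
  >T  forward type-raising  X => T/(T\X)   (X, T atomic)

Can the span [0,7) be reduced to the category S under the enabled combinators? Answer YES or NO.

NO

PP/N N\(PP/N) ((PP\N)/PP)\N PP/(PP\N) S/NP (PP\N)\(S/NP) PP\(PP\N)
CKY chart[0,7] = {N/(N\PP), NP/(NP\PP), PP, PP/(PP\PP), S/(S\PP)}; S ∉ chart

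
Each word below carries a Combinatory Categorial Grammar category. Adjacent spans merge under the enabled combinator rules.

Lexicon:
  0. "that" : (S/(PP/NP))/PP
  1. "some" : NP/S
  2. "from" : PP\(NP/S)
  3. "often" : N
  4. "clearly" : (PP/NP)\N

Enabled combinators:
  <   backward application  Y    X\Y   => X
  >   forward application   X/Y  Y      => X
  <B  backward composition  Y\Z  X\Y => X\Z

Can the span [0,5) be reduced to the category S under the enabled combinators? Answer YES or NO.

YES

[0,5] S   >
  [0,3] S/(PP/NP)   >
    [0,1] "that" : (S/(PP/NP))/PP
    [1,3] PP   <
      [1,2] "some" : NP/S
      [2,3] "from" : PP\(NP/S)
  [3,5] PP/NP   <
    [3,4] "often" : N
    [4,5] "clearly" : (PP/NP)\N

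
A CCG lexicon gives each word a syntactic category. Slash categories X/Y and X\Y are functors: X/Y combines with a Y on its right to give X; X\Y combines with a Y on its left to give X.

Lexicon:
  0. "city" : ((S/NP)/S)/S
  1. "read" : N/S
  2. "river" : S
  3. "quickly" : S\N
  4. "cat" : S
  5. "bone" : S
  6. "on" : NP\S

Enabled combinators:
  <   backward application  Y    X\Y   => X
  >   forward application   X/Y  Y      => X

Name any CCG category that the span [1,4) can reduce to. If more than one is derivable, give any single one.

[0,7] S   >
  [0,5] S/NP   >
    [0,4] (S/NP)/S   >
      [0,1] "city" : ((S/NP)/S)/S
      [1,4] S   <
        [1,3] N   >
          [1,2] "read" : N/S
          [2,3] "river" : S
        [3,4] "quickly" : S\N
    [4,5] "cat" : S
  [5,7] NP   <
    [5,6] "bone" : S
    [6,7] "on" : NP\S

S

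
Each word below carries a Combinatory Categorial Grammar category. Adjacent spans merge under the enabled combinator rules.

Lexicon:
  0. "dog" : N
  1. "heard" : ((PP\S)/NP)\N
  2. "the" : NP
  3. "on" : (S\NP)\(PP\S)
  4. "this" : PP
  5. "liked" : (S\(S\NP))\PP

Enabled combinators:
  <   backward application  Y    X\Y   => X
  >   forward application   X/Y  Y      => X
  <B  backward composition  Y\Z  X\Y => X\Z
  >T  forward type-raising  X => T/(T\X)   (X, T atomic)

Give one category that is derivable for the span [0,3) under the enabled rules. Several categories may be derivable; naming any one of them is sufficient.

PP\S

[0,6] S   <
  [0,4] S\NP   <
    [0,3] PP\S   >
      [0,2] (PP\S)/NP   <
        [0,1] "dog" : N
        [1,2] "heard" : ((PP\S)/NP)\N
      [2,3] "the" : NP
    [3,4] "on" : (S\NP)\(PP\S)
  [4,6] S\(S\NP)   <
    [4,5] "this" : PP
    [5,6] "liked" : (S\(S\NP))\PP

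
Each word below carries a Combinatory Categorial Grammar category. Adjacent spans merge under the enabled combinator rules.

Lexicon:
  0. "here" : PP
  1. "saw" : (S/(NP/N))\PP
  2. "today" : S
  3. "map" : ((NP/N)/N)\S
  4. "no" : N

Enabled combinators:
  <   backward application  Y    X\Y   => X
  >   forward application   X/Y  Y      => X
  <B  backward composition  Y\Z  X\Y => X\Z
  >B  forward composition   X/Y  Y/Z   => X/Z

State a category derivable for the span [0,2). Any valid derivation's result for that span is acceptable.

S/(NP/N)

[0,5] S   >
  [0,4] S/N   >B
    [0,2] S/(NP/N)   <
      [0,1] "here" : PP
      [1,2] "saw" : (S/(NP/N))\PP
    [2,4] (NP/N)/N   <
      [2,3] "today" : S
      [3,4] "map" : ((NP/N)/N)\S
  [4,5] "no" : N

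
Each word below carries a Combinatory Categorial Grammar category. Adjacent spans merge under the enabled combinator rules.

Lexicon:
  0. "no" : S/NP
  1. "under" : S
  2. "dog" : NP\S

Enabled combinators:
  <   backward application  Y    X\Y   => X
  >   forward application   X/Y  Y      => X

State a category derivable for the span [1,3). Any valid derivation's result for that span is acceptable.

NP

[0,3] S   >
  [0,1] "no" : S/NP
  [1,3] NP   <
    [1,2] "under" : S
    [2,3] "dog" : NP\S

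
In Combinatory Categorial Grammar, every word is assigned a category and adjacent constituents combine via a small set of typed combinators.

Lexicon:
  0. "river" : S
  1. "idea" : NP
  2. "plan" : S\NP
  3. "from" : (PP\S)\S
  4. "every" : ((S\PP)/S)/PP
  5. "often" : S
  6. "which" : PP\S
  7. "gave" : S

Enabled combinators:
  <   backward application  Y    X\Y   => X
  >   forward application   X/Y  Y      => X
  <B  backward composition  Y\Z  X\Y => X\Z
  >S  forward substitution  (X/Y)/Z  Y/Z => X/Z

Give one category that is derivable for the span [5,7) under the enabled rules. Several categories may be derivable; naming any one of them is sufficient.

[0,8] S   <
  [0,4] PP   <
    [0,1] "river" : S
    [1,4] PP\S   <
      [1,3] S   <
        [1,2] "idea" : NP
        [2,3] "plan" : S\NP
      [3,4] "from" : (PP\S)\S
  [4,8] S\PP   >
    [4,7] (S\PP)/S   >
      [4,5] "every" : ((S\PP)/S)/PP
      [5,7] PP   <
        [5,6] "often" : S
        [6,7] "which" : PP\S
    [7,8] "gave" : S

PP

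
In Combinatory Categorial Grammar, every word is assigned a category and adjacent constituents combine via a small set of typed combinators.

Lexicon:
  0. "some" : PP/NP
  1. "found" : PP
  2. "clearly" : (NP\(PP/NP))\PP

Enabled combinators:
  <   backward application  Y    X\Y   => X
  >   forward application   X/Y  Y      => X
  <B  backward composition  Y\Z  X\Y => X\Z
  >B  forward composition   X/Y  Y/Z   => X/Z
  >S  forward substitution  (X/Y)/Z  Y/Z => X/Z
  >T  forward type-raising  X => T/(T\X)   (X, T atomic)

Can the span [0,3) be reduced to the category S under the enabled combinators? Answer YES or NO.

PP/NP PP (NP\(PP/NP))\PP
CKY chart[0,3] = {N/(N\NP), NP, NP/(NP\NP), PP/(PP\NP), S/(S\NP)}; S ∉ chart

NO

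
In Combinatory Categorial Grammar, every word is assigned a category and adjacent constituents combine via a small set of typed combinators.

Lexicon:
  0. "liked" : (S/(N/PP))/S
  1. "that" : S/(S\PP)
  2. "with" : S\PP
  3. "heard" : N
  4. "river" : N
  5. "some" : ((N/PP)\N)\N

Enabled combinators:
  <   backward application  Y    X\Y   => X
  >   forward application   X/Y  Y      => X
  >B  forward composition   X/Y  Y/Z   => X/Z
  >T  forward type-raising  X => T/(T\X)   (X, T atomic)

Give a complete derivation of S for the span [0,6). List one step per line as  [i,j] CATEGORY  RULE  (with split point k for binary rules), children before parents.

[0,6] S   >
  [0,3] S/(N/PP)   >
    [0,1] "liked" : (S/(N/PP))/S
    [1,3] S   >
      [1,2] "that" : S/(S\PP)
      [2,3] "with" : S\PP
  [3,6] N/PP   <
    [3,4] "heard" : N
    [4,6] (N/PP)\N   <
      [4,5] "river" : N
      [5,6] "some" : ((N/PP)\N)\N

[0,1] (S/(N/PP))/S  lex  "liked"
[1,2] S/(S\PP)  lex  "that"
[2,3] S\PP  lex  "with"
[1,3] S  >  k=2
[0,3] S/(N/PP)  >  k=1
[3,4] N  lex  "heard"
[4,5] N  lex  "river"
[5,6] ((N/PP)\N)\N  lex  "some"
[4,6] (N/PP)\N  <  k=5
[3,6] N/PP  <  k=4
[0,6] S  >  k=3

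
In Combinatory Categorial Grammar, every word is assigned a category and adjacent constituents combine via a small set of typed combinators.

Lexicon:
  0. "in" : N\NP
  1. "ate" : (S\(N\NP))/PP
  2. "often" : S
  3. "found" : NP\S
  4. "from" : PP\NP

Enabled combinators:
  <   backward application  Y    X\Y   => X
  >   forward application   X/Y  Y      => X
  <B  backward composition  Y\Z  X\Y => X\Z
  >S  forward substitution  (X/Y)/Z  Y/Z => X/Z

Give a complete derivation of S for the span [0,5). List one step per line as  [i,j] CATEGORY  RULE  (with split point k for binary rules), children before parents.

[0,1] N\NP  lex  "in"
[1,2] (S\(N\NP))/PP  lex  "ate"
[2,3] S  lex  "often"
[3,4] NP\S  lex  "found"
[2,4] NP  <  k=3
[4,5] PP\NP  lex  "from"
[2,5] PP  <  k=4
[1,5] S\(N\NP)  >  k=2
[0,5] S  <  k=1

[0,5] S   <
  [0,1] "in" : N\NP
  [1,5] S\(N\NP)   >
    [1,2] "ate" : (S\(N\NP))/PP
    [2,5] PP   <
      [2,4] NP   <
        [2,3] "often" : S
        [3,4] "found" : NP\S
      [4,5] "from" : PP\NP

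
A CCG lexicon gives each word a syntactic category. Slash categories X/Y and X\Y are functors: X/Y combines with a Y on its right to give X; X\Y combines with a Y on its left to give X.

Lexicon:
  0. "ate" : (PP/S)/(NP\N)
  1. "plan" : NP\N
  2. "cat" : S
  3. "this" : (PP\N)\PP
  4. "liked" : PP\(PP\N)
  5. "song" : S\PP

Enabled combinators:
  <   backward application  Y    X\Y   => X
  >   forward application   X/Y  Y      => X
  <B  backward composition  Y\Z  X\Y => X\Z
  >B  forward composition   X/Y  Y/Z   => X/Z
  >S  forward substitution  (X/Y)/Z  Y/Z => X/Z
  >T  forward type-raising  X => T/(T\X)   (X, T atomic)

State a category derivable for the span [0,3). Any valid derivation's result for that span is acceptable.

PP

[0,6] S   <
  [0,5] PP   <
    [0,4] PP\N   <
      [0,3] PP   >
        [0,2] PP/S   >
          [0,1] "ate" : (PP/S)/(NP\N)
          [1,2] "plan" : NP\N
        [2,3] "cat" : S
      [3,4] "this" : (PP\N)\PP
    [4,5] "liked" : PP\(PP\N)
  [5,6] "song" : S\PP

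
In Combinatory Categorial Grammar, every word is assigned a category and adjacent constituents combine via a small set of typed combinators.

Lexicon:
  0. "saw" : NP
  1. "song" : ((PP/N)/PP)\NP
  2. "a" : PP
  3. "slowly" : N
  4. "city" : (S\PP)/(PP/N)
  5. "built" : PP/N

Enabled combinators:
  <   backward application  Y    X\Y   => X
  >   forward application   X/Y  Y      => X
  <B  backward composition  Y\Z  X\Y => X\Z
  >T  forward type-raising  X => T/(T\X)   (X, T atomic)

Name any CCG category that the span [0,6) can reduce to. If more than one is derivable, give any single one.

S

[0,6] S   <
  [0,4] PP   >
    [0,3] PP/N   >
      [0,2] (PP/N)/PP   <
        [0,1] "saw" : NP
        [1,2] "song" : ((PP/N)/PP)\NP
      [2,3] "a" : PP
    [3,4] "slowly" : N
  [4,6] S\PP   >
    [4,5] "city" : (S\PP)/(PP/N)
    [5,6] "built" : PP/N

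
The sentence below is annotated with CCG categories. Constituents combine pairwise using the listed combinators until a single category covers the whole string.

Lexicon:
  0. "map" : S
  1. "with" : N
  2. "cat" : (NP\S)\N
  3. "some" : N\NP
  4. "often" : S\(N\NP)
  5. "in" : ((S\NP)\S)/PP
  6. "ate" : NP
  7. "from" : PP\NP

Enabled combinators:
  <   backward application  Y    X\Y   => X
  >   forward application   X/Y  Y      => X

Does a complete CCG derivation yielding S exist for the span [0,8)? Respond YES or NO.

[0,8] S   <
  [0,3] NP   <
    [0,1] "map" : S
    [1,3] NP\S   <
      [1,2] "with" : N
      [2,3] "cat" : (NP\S)\N
  [3,8] S\NP   <
    [3,5] S   <
      [3,4] "some" : N\NP
      [4,5] "often" : S\(N\NP)
    [5,8] (S\NP)\S   >
      [5,6] "in" : ((S\NP)\S)/PP
      [6,8] PP   <
        [6,7] "ate" : NP
        [7,8] "from" : PP\NP

YES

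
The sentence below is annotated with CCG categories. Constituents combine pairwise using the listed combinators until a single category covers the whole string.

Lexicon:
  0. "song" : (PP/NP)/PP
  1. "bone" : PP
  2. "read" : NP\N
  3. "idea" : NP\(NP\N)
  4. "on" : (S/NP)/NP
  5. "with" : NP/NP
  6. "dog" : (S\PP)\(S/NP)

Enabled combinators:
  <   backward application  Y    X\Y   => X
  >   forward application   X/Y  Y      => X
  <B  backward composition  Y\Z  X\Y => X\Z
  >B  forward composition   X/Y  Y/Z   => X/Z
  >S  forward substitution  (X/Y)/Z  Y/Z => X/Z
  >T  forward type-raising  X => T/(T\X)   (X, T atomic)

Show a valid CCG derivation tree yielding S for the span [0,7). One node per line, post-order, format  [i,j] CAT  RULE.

[0,1] (PP/NP)/PP  lex  "song"
[1,2] PP  lex  "bone"
[0,2] PP/NP  >  k=1
[2,3] NP\N  lex  "read"
[3,4] NP\(NP\N)  lex  "idea"
[2,4] NP  <  k=3
[0,4] PP  >  k=2
[4,5] (S/NP)/NP  lex  "on"
[5,6] NP/NP  lex  "with"
[4,6] S/NP  >S  k=5
[6,7] (S\PP)\(S/NP)  lex  "dog"
[4,7] S\PP  <  k=6
[0,7] S  <  k=4

[0,7] S   <
  [0,4] PP   >
    [0,2] PP/NP   >
      [0,1] "song" : (PP/NP)/PP
      [1,2] "bone" : PP
    [2,4] NP   <
      [2,3] "read" : NP\N
      [3,4] "idea" : NP\(NP\N)
  [4,7] S\PP   <
    [4,6] S/NP   >S
      [4,5] "on" : (S/NP)/NP
      [5,6] "with" : NP/NP
    [6,7] "dog" : (S\PP)\(S/NP)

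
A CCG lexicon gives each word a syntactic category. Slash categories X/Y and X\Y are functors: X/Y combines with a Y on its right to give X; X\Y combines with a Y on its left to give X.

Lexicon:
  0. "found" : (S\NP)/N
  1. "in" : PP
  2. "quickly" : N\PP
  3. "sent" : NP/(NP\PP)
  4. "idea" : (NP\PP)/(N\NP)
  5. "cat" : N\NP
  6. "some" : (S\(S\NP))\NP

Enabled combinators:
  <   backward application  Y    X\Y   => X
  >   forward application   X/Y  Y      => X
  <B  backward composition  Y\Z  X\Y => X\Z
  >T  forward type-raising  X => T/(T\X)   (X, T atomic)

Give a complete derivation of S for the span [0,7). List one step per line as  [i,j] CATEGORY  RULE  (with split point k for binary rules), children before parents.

[0,1] (S\NP)/N  lex  "found"
[1,2] PP  lex  "in"
[1,2] N/(N\PP)  >T
[2,3] N\PP  lex  "quickly"
[1,3] N  >  k=2
[0,3] S\NP  >  k=1
[3,4] NP/(NP\PP)  lex  "sent"
[4,5] (NP\PP)/(N\NP)  lex  "idea"
[5,6] N\NP  lex  "cat"
[4,6] NP\PP  >  k=5
[3,6] NP  >  k=4
[6,7] (S\(S\NP))\NP  lex  "some"
[3,7] S\(S\NP)  <  k=6
[0,7] S  <  k=3

[0,7] S   <
  [0,3] S\NP   >
    [0,1] "found" : (S\NP)/N
    [1,3] N   >
      [1,2] N/(N\PP)   >T
        [1,2] "in" : PP
      [2,3] "quickly" : N\PP
  [3,7] S\(S\NP)   <
    [3,6] NP   >
      [3,4] "sent" : NP/(NP\PP)
      [4,6] NP\PP   >
        [4,5] "idea" : (NP\PP)/(N\NP)
        [5,6] "cat" : N\NP
    [6,7] "some" : (S\(S\NP))\NP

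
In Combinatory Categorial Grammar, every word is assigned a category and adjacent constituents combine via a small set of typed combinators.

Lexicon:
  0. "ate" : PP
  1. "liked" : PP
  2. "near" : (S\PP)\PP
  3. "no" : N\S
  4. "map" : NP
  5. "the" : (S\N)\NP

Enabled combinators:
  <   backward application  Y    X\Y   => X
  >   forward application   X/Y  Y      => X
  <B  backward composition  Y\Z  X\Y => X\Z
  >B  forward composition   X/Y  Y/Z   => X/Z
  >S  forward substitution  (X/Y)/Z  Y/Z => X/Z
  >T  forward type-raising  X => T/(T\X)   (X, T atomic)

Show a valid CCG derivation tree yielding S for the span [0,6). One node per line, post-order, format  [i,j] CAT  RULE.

[0,1] PP  lex  "ate"
[0,1] S/(S\PP)  >T
[1,2] PP  lex  "liked"
[2,3] (S\PP)\PP  lex  "near"
[1,3] S\PP  <  k=2
[3,4] N\S  lex  "no"
[4,5] NP  lex  "map"
[5,6] (S\N)\NP  lex  "the"
[4,6] S\N  <  k=5
[3,6] S\S  <B  k=4
[1,6] S\PP  <B  k=3
[0,6] S  >  k=1

[0,6] S   >
  [0,1] S/(S\PP)   >T
    [0,1] "ate" : PP
  [1,6] S\PP   <B
    [1,3] S\PP   <
      [1,2] "liked" : PP
      [2,3] "near" : (S\PP)\PP
    [3,6] S\S   <B
      [3,4] "no" : N\S
      [4,6] S\N   <
        [4,5] "map" : NP
        [5,6] "the" : (S\N)\NP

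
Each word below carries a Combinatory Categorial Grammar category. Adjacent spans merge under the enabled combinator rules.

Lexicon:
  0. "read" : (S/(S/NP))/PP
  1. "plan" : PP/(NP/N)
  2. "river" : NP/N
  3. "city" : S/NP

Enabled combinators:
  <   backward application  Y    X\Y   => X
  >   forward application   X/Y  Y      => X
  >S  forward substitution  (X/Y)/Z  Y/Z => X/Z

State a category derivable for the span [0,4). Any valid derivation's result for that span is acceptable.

[0,4] S   >
  [0,3] S/(S/NP)   >
    [0,1] "read" : (S/(S/NP))/PP
    [1,3] PP   >
      [1,2] "plan" : PP/(NP/N)
      [2,3] "river" : NP/N
  [3,4] "city" : S/NP

S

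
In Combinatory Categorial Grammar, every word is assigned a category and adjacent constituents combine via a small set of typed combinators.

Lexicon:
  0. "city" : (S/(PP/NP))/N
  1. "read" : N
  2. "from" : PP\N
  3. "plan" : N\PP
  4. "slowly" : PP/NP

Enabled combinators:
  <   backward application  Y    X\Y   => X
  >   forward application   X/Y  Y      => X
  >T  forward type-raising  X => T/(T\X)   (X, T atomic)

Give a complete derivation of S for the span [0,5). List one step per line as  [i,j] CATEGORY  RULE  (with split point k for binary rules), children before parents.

[0,1] (S/(PP/NP))/N  lex  "city"
[1,2] N  lex  "read"
[1,2] PP/(PP\N)  >T
[2,3] PP\N  lex  "from"
[1,3] PP  >  k=2
[3,4] N\PP  lex  "plan"
[1,4] N  <  k=3
[0,4] S/(PP/NP)  >  k=1
[4,5] PP/NP  lex  "slowly"
[0,5] S  >  k=4

[0,5] S   >
  [0,4] S/(PP/NP)   >
    [0,1] "city" : (S/(PP/NP))/N
    [1,4] N   <
      [1,3] PP   >
        [1,2] PP/(PP\N)   >T
          [1,2] "read" : N
        [2,3] "from" : PP\N
      [3,4] "plan" : N\PP
  [4,5] "slowly" : PP/NP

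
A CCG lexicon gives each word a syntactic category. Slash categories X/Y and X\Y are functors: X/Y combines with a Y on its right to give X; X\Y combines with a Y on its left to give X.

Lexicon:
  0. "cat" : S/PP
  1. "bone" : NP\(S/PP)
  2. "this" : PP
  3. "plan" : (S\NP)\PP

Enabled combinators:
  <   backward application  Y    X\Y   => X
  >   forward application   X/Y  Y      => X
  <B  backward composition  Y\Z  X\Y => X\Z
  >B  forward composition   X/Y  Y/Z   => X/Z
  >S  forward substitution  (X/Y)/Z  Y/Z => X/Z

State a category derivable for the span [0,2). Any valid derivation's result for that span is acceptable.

[0,4] S   <
  [0,2] NP   <
    [0,1] "cat" : S/PP
    [1,2] "bone" : NP\(S/PP)
  [2,4] S\NP   <
    [2,3] "this" : PP
    [3,4] "plan" : (S\NP)\PP

NP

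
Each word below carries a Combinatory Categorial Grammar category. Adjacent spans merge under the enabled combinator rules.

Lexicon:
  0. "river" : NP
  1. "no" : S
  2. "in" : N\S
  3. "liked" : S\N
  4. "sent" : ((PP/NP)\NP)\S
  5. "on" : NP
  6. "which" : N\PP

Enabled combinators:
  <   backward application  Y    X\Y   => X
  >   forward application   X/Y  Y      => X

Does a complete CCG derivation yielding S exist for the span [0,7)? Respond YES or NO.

NP S N\S S\N ((PP/NP)\NP)\S NP N\PP
CKY chart[0,7] = {N}; S ∉ chart

NO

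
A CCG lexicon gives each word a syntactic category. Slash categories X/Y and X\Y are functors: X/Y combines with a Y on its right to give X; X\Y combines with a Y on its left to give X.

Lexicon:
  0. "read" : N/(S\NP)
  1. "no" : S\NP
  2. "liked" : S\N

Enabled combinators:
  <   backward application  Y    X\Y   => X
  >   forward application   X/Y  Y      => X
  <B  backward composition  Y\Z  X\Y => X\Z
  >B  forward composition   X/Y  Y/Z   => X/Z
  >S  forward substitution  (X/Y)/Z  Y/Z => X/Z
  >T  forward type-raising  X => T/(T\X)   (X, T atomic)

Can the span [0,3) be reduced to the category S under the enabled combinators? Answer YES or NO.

YES

[0,3] S   <
  [0,2] N   >
    [0,1] "read" : N/(S\NP)
    [1,2] "no" : S\NP
  [2,3] "liked" : S\N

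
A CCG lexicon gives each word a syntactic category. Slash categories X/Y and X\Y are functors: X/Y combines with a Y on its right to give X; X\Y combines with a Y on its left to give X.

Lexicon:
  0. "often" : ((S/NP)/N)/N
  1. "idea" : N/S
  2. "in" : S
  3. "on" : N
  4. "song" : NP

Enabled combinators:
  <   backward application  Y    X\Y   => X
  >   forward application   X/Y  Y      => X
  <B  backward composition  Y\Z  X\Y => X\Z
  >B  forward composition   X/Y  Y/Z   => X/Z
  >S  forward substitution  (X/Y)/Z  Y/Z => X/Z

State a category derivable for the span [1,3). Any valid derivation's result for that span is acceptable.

[0,5] S   >
  [0,4] S/NP   >
    [0,3] (S/NP)/N   >
      [0,1] "often" : ((S/NP)/N)/N
      [1,3] N   >
        [1,2] "idea" : N/S
        [2,3] "in" : S
    [3,4] "on" : N
  [4,5] "song" : NP

N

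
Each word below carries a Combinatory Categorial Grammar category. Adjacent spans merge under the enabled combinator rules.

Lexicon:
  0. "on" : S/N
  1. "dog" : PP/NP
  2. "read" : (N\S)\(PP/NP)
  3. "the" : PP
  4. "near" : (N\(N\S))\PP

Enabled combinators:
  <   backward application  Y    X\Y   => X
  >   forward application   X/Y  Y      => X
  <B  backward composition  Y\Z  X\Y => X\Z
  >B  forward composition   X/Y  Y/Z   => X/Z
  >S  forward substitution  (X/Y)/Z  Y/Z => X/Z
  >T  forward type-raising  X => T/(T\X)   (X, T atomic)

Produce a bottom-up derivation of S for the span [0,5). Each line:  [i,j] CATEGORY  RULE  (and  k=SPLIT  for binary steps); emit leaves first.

[0,1] S/N  lex  "on"
[1,2] PP/NP  lex  "dog"
[2,3] (N\S)\(PP/NP)  lex  "read"
[1,3] N\S  <  k=2
[3,4] PP  lex  "the"
[4,5] (N\(N\S))\PP  lex  "near"
[3,5] N\(N\S)  <  k=4
[1,5] N  <  k=3
[0,5] S  >  k=1

[0,5] S   >
  [0,1] "on" : S/N
  [1,5] N   <
    [1,3] N\S   <
      [1,2] "dog" : PP/NP
      [2,3] "read" : (N\S)\(PP/NP)
    [3,5] N\(N\S)   <
      [3,4] "the" : PP
      [4,5] "near" : (N\(N\S))\PP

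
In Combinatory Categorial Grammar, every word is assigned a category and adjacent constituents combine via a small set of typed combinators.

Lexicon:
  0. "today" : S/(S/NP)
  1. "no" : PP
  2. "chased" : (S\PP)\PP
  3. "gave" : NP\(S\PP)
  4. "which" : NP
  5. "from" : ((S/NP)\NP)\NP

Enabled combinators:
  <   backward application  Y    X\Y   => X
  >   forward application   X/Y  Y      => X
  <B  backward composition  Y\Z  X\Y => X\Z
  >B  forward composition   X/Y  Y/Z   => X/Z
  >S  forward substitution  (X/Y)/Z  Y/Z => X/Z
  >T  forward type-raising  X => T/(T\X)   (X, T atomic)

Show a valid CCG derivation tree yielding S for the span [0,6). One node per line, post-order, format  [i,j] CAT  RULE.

[0,6] S   >
  [0,1] "today" : S/(S/NP)
  [1,6] S/NP   <
    [1,4] NP   <
      [1,3] S\PP   <
        [1,2] "no" : PP
        [2,3] "chased" : (S\PP)\PP
      [3,4] "gave" : NP\(S\PP)
    [4,6] (S/NP)\NP   <
      [4,5] "which" : NP
      [5,6] "from" : ((S/NP)\NP)\NP

[0,1] S/(S/NP)  lex  "today"
[1,2] PP  lex  "no"
[2,3] (S\PP)\PP  lex  "chased"
[1,3] S\PP  <  k=2
[3,4] NP\(S\PP)  lex  "gave"
[1,4] NP  <  k=3
[4,5] NP  lex  "which"
[5,6] ((S/NP)\NP)\NP  lex  "from"
[4,6] (S/NP)\NP  <  k=5
[1,6] S/NP  <  k=4
[0,6] S  >  k=1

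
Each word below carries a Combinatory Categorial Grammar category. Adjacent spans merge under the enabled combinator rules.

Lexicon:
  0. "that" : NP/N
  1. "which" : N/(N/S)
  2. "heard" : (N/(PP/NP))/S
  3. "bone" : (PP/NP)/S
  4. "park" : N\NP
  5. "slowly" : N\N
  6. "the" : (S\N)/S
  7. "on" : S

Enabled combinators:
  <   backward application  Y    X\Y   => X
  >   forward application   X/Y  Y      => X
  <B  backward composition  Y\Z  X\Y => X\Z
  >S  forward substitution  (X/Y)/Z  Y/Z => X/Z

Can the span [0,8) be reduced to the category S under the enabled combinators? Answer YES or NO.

[0,8] S   <
  [0,6] N   <
    [0,4] NP   >
      [0,1] "that" : NP/N
      [1,4] N   >
        [1,2] "which" : N/(N/S)
        [2,4] N/S   >S
          [2,3] "heard" : (N/(PP/NP))/S
          [3,4] "bone" : (PP/NP)/S
    [4,6] N\NP   <B
      [4,5] "park" : N\NP
      [5,6] "slowly" : N\N
  [6,8] S\N   >
    [6,7] "the" : (S\N)/S
    [7,8] "on" : S

YES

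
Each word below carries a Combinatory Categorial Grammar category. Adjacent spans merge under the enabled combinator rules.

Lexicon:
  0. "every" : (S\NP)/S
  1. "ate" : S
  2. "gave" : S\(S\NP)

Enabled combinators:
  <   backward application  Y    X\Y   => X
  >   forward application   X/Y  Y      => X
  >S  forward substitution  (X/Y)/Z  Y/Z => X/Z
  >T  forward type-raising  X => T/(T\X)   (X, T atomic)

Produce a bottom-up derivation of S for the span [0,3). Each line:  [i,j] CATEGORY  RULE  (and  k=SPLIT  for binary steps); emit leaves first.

[0,1] (S\NP)/S  lex  "every"
[1,2] S  lex  "ate"
[0,2] S\NP  >  k=1
[2,3] S\(S\NP)  lex  "gave"
[0,3] S  <  k=2

[0,3] S   <
  [0,2] S\NP   >
    [0,1] "every" : (S\NP)/S
    [1,2] "ate" : S
  [2,3] "gave" : S\(S\NP)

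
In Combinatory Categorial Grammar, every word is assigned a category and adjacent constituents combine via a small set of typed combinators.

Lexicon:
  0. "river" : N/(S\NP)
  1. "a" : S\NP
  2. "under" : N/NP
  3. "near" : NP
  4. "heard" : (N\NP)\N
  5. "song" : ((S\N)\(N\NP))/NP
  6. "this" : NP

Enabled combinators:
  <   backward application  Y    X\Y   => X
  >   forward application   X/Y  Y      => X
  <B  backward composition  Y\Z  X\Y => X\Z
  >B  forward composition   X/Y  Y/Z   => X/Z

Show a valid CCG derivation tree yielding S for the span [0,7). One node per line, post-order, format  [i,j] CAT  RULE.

[0,1] N/(S\NP)  lex  "river"
[1,2] S\NP  lex  "a"
[0,2] N  >  k=1
[2,3] N/NP  lex  "under"
[3,4] NP  lex  "near"
[2,4] N  >  k=3
[4,5] (N\NP)\N  lex  "heard"
[2,5] N\NP  <  k=4
[5,6] ((S\N)\(N\NP))/NP  lex  "song"
[6,7] NP  lex  "this"
[5,7] (S\N)\(N\NP)  >  k=6
[2,7] S\N  <  k=5
[0,7] S  <  k=2

[0,7] S   <
  [0,2] N   >
    [0,1] "river" : N/(S\NP)
    [1,2] "a" : S\NP
  [2,7] S\N   <
    [2,5] N\NP   <
      [2,4] N   >
        [2,3] "under" : N/NP
        [3,4] "near" : NP
      [4,5] "heard" : (N\NP)\N
    [5,7] (S\N)\(N\NP)   >
      [5,6] "song" : ((S\N)\(N\NP))/NP
      [6,7] "this" : NP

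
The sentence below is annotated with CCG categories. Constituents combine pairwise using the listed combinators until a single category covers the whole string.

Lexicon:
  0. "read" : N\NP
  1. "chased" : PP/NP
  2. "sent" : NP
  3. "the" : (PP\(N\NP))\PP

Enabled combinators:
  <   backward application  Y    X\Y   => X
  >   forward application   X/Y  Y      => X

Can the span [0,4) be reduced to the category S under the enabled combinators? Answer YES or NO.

NO

N\NP PP/NP NP (PP\(N\NP))\PP
CKY chart[0,4] = {PP}; S ∉ chart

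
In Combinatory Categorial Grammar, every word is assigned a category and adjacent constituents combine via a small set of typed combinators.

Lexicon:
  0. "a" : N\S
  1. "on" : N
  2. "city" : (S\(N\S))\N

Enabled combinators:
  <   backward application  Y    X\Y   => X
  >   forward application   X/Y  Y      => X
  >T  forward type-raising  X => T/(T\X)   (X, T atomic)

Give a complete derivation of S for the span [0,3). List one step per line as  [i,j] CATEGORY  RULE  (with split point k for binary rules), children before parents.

[0,1] N\S  lex  "a"
[1,2] N  lex  "on"
[2,3] (S\(N\S))\N  lex  "city"
[1,3] S\(N\S)  <  k=2
[0,3] S  <  k=1

[0,3] S   <
  [0,1] "a" : N\S
  [1,3] S\(N\S)   <
    [1,2] "on" : N
    [2,3] "city" : (S\(N\S))\N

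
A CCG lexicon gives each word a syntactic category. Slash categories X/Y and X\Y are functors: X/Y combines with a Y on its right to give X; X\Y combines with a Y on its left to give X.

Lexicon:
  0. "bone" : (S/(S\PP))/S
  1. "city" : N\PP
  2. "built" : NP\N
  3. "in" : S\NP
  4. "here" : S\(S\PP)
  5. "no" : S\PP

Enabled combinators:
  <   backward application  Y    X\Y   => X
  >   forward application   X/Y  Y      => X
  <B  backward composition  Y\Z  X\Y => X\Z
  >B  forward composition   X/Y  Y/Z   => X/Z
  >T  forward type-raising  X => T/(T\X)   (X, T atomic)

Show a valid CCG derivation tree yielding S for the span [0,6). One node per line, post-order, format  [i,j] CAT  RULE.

[0,1] (S/(S\PP))/S  lex  "bone"
[1,2] N\PP  lex  "city"
[2,3] NP\N  lex  "built"
[1,3] NP\PP  <B  k=2
[3,4] S\NP  lex  "in"
[1,4] S\PP  <B  k=3
[4,5] S\(S\PP)  lex  "here"
[1,5] S  <  k=4
[0,5] S/(S\PP)  >  k=1
[5,6] S\PP  lex  "no"
[0,6] S  >  k=5

[0,6] S   >
  [0,5] S/(S\PP)   >
    [0,1] "bone" : (S/(S\PP))/S
    [1,5] S   <
      [1,4] S\PP   <B
        [1,3] NP\PP   <B
          [1,2] "city" : N\PP
          [2,3] "built" : NP\N
        [3,4] "in" : S\NP
      [4,5] "here" : S\(S\PP)
  [5,6] "no" : S\PP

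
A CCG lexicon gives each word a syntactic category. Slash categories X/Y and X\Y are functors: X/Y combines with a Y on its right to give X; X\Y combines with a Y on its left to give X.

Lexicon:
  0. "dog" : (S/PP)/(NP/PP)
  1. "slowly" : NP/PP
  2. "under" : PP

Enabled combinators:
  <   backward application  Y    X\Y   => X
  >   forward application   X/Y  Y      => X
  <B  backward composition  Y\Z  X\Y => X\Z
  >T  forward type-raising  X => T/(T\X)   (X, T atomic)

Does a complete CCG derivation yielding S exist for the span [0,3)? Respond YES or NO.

[0,3] S   >
  [0,2] S/PP   >
    [0,1] "dog" : (S/PP)/(NP/PP)
    [1,2] "slowly" : NP/PP
  [2,3] "under" : PP

YES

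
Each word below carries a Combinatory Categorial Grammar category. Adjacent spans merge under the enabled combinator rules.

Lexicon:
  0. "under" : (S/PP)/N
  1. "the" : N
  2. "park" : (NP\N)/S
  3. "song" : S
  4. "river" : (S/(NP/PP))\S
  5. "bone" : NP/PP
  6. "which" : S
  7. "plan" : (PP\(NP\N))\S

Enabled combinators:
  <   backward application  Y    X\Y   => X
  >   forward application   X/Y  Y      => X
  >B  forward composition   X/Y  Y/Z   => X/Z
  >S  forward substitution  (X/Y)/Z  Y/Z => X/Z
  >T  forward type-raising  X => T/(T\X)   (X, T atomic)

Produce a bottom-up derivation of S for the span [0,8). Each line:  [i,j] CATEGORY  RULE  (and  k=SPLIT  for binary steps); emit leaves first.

[0,8] S   >
  [0,2] S/PP   >
    [0,1] "under" : (S/PP)/N
    [1,2] "the" : N
  [2,8] PP   <
    [2,6] NP\N   >
      [2,3] "park" : (NP\N)/S
      [3,6] S   >
        [3,5] S/(NP/PP)   <
          [3,4] "song" : S
          [4,5] "river" : (S/(NP/PP))\S
        [5,6] "bone" : NP/PP
    [6,8] PP\(NP\N)   <
      [6,7] "which" : S
      [7,8] "plan" : (PP\(NP\N))\S

[0,1] (S/PP)/N  lex  "under"
[1,2] N  lex  "the"
[0,2] S/PP  >  k=1
[2,3] (NP\N)/S  lex  "park"
[3,4] S  lex  "song"
[4,5] (S/(NP/PP))\S  lex  "river"
[3,5] S/(NP/PP)  <  k=4
[5,6] NP/PP  lex  "bone"
[3,6] S  >  k=5
[2,6] NP\N  >  k=3
[6,7] S  lex  "which"
[7,8] (PP\(NP\N))\S  lex  "plan"
[6,8] PP\(NP\N)  <  k=7
[2,8] PP  <  k=6
[0,8] S  >  k=2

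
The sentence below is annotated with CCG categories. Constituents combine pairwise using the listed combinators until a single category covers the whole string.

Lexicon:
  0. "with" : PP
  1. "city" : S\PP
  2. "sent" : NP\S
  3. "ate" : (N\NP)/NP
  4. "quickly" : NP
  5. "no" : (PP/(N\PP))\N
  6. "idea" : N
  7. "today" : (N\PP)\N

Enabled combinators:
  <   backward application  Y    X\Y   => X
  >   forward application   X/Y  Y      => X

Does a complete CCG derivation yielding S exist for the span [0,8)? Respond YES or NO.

NO

PP S\PP NP\S (N\NP)/NP NP (PP/(N\PP))\N N (N\PP)\N
CKY chart[0,8] = {PP}; S ∉ chart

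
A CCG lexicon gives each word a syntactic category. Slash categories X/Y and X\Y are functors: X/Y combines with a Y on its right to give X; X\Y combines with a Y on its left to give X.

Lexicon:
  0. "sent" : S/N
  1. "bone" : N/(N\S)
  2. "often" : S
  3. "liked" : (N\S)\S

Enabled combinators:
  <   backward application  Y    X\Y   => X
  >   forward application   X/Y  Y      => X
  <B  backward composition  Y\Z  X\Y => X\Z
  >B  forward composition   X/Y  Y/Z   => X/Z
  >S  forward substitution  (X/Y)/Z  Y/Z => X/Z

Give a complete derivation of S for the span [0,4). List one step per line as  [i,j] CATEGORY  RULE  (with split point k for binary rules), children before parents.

[0,4] S   >
  [0,1] "sent" : S/N
  [1,4] N   >
    [1,2] "bone" : N/(N\S)
    [2,4] N\S   <
      [2,3] "often" : S
      [3,4] "liked" : (N\S)\S

[0,1] S/N  lex  "sent"
[1,2] N/(N\S)  lex  "bone"
[2,3] S  lex  "often"
[3,4] (N\S)\S  lex  "liked"
[2,4] N\S  <  k=3
[1,4] N  >  k=2
[0,4] S  >  k=1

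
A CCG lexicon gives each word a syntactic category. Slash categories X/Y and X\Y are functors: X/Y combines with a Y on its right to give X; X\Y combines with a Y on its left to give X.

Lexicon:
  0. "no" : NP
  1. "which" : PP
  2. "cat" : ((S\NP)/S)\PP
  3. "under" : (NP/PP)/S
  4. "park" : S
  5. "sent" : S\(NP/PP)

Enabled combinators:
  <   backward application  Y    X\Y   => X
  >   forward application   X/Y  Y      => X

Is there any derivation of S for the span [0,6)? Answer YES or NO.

YES

[0,6] S   <
  [0,1] "no" : NP
  [1,6] S\NP   >
    [1,3] (S\NP)/S   <
      [1,2] "which" : PP
      [2,3] "cat" : ((S\NP)/S)\PP
    [3,6] S   <
      [3,5] NP/PP   >
        [3,4] "under" : (NP/PP)/S
        [4,5] "park" : S
      [5,6] "sent" : S\(NP/PP)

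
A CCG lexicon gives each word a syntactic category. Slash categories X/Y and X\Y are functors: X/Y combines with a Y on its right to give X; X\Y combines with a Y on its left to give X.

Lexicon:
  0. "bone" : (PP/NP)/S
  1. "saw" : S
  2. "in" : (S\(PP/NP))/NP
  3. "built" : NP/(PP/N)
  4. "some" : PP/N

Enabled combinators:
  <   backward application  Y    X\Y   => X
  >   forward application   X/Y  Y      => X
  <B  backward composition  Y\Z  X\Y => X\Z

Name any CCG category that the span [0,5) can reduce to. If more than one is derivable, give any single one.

[0,5] S   <
  [0,2] PP/NP   >
    [0,1] "bone" : (PP/NP)/S
    [1,2] "saw" : S
  [2,5] S\(PP/NP)   >
    [2,3] "in" : (S\(PP/NP))/NP
    [3,5] NP   >
      [3,4] "built" : NP/(PP/N)
      [4,5] "some" : PP/N

S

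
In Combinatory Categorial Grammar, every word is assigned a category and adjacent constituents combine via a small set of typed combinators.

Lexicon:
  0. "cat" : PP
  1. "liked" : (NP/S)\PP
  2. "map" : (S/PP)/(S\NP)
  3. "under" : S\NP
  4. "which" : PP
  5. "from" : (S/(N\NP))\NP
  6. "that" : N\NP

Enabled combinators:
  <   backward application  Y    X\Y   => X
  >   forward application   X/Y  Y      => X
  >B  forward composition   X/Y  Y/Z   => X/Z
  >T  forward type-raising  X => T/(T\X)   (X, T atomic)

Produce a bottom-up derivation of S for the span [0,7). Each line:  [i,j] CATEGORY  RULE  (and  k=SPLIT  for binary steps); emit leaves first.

[0,7] S   >
  [0,6] S/(N\NP)   <
    [0,5] NP   >
      [0,4] NP/PP   >B
        [0,2] NP/S   <
          [0,1] "cat" : PP
          [1,2] "liked" : (NP/S)\PP
        [2,4] S/PP   >
          [2,3] "map" : (S/PP)/(S\NP)
          [3,4] "under" : S\NP
      [4,5] "which" : PP
    [5,6] "from" : (S/(N\NP))\NP
  [6,7] "that" : N\NP

[0,1] PP  lex  "cat"
[1,2] (NP/S)\PP  lex  "liked"
[0,2] NP/S  <  k=1
[2,3] (S/PP)/(S\NP)  lex  "map"
[3,4] S\NP  lex  "under"
[2,4] S/PP  >  k=3
[0,4] NP/PP  >B  k=2
[4,5] PP  lex  "which"
[0,5] NP  >  k=4
[5,6] (S/(N\NP))\NP  lex  "from"
[0,6] S/(N\NP)  <  k=5
[6,7] N\NP  lex  "that"
[0,7] S  >  k=6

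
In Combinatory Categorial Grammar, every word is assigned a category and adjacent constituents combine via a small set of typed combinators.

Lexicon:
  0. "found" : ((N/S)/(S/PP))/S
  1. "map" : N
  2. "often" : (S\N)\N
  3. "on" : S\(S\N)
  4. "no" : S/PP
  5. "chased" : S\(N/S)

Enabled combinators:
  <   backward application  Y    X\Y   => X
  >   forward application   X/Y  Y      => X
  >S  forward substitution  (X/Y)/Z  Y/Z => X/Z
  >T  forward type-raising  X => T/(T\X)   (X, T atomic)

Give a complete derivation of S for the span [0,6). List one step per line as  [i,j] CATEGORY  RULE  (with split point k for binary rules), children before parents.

[0,1] ((N/S)/(S/PP))/S  lex  "found"
[1,2] N  lex  "map"
[2,3] (S\N)\N  lex  "often"
[1,3] S\N  <  k=2
[3,4] S\(S\N)  lex  "on"
[1,4] S  <  k=3
[0,4] (N/S)/(S/PP)  >  k=1
[4,5] S/PP  lex  "no"
[0,5] N/S  >  k=4
[5,6] S\(N/S)  lex  "chased"
[0,6] S  <  k=5

[0,6] S   <
  [0,5] N/S   >
    [0,4] (N/S)/(S/PP)   >
      [0,1] "found" : ((N/S)/(S/PP))/S
      [1,4] S   <
        [1,3] S\N   <
          [1,2] "map" : N
          [2,3] "often" : (S\N)\N
        [3,4] "on" : S\(S\N)
    [4,5] "no" : S/PP
  [5,6] "chased" : S\(N/S)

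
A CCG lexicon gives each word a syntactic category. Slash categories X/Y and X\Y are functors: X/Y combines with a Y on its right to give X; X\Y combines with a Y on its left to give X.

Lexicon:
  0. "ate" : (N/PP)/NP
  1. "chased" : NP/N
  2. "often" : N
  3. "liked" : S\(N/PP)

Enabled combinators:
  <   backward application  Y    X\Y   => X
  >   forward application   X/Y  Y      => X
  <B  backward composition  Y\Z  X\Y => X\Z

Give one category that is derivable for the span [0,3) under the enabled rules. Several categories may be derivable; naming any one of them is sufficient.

[0,4] S   <
  [0,3] N/PP   >
    [0,1] "ate" : (N/PP)/NP
    [1,3] NP   >
      [1,2] "chased" : NP/N
      [2,3] "often" : N
  [3,4] "liked" : S\(N/PP)

N/PP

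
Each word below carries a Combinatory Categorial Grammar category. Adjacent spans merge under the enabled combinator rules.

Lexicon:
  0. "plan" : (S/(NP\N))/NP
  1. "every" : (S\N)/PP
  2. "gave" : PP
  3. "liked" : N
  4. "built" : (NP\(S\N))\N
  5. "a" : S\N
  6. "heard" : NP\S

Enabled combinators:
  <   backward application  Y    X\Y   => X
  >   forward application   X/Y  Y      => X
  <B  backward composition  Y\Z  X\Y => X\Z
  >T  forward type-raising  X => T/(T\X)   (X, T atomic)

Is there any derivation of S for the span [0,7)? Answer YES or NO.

[0,7] S   >
  [0,5] S/(NP\N)   >
    [0,1] "plan" : (S/(NP\N))/NP
    [1,5] NP   <
      [1,3] S\N   >
        [1,2] "every" : (S\N)/PP
        [2,3] "gave" : PP
      [3,5] NP\(S\N)   <
        [3,4] "liked" : N
        [4,5] "built" : (NP\(S\N))\N
  [5,7] NP\N   <B
    [5,6] "a" : S\N
    [6,7] "heard" : NP\S

YES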